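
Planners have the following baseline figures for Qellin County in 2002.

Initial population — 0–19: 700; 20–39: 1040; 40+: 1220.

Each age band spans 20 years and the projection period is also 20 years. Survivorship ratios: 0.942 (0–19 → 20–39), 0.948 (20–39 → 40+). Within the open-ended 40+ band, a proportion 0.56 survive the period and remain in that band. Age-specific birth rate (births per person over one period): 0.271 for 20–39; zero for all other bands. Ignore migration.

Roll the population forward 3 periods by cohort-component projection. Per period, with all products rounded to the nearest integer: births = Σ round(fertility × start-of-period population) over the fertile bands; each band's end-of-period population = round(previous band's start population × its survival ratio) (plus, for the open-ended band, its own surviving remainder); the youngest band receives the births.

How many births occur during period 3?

— Period 1 —
Births: 1040 × 0.271 = 282
20–39: 700 × 0.942 = 659
40+: 1040 × 0.948 + 1220 × 0.56 = 986 + 683 = 1669
Population now: 0–19=282, 20–39=659, 40+=1669
— Period 2 —
Births: 659 × 0.271 = 179
20–39: 282 × 0.942 = 266
40+: 659 × 0.948 + 1669 × 0.56 = 625 + 935 = 1560
Population now: 0–19=179, 20–39=266, 40+=1560
— Period 3 —
Births: 266 × 0.271 = 72
20–39: 179 × 0.942 = 169
40+: 266 × 0.948 + 1560 × 0.56 = 252 + 874 = 1126
Population now: 0–19=72, 20–39=169, 40+=1126

72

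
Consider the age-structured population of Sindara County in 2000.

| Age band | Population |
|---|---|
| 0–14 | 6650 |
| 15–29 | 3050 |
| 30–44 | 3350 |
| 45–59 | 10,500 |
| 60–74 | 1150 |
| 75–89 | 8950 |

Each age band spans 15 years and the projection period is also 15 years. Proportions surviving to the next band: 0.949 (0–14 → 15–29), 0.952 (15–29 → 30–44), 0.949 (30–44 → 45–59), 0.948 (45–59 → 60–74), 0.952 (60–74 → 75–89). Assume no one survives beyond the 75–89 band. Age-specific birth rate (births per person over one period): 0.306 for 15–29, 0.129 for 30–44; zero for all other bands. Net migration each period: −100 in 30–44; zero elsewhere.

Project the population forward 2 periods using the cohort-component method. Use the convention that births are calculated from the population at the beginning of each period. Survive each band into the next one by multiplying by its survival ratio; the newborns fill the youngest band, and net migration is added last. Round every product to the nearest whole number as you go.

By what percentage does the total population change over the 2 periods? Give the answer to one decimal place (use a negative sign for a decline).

Let group 1 be 0–14 through group 6 = 75–89.
Period 1.
Births: 3050 × 0.306 = 933  |  3350 × 0.129 = 432 — total 1365
Group 2: 6650 × 0.949 = 6311
Group 3: 3050 × 0.952 = 2904
Group 4: 3350 × 0.949 = 3179
Group 5: 10500 × 0.948 = 9954
Group 6: 1150 × 0.952 = 1095
Net migration: Group 3 − 100 → 2804
End of period: [1365, 6311, 2804, 3179, 9954, 1095]
Period 2.
Births: 6311 × 0.306 = 1931  |  2804 × 0.129 = 362 — total 2293
Group 2: 1365 × 0.949 = 1295
Group 3: 6311 × 0.952 = 6008
Group 4: 2804 × 0.949 = 2661
Group 5: 3179 × 0.948 = 3014
Group 6: 9954 × 0.952 = 9476
Net migration: Group 3 − 100 → 5908
End of period: [2293, 1295, 5908, 2661, 3014, 9476]
Total: 33650 → 24647; change = -9003; percentage change = -26.8%

-26.8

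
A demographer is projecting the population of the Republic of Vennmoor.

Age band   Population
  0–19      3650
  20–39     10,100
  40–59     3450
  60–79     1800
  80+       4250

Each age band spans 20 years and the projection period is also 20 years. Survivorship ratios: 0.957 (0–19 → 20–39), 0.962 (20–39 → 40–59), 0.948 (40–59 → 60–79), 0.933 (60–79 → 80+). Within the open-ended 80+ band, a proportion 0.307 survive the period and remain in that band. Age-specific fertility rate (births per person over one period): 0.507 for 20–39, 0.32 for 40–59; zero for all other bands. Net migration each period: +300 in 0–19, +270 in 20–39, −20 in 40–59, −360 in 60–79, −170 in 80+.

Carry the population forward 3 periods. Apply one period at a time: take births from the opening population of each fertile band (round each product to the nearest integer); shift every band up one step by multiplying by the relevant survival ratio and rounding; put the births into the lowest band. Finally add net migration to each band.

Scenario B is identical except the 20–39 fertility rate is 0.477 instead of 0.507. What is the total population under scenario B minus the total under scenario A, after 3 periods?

-722

Period 1.
Births: 10100 × 0.507 = 5121  |  3450 × 0.32 = 1104 → total 6225
20–39: 3650 × 0.957 = 3493
40–59: 10100 × 0.962 = 9716
60–79: 3450 × 0.948 = 3271
80+: 1800 × 0.933 + 4250 × 0.307 = 1679 + 1305 = 2984
Net migration: 0–19 + 300 → 6525; 20–39 + 270 → 3763; 40–59 − 20 → 9696; 60–79 − 360 → 2911; 80+ − 170 → 2814
End of period: [6525, 3763, 9696, 2911, 2814]
Period 2.
Births: 3763 × 0.507 = 1908  |  9696 × 0.32 = 3103 → total 5011
20–39: 6525 × 0.957 = 6244
40–59: 3763 × 0.962 = 3620
60–79: 9696 × 0.948 = 9192
80+: 2911 × 0.933 + 2814 × 0.307 = 2716 + 864 = 3580
Net migration: 0–19 + 300 → 5311; 20–39 + 270 → 6514; 40–59 − 20 → 3600; 60–79 − 360 → 8832; 80+ − 170 → 3410
End of period: [5311, 6514, 3600, 8832, 3410]
Period 3.
Births: 6514 × 0.507 = 3303  |  3600 × 0.32 = 1152 → total 4455
20–39: 5311 × 0.957 = 5083
40–59: 6514 × 0.962 = 6266
60–79: 3600 × 0.948 = 3413
80+: 8832 × 0.933 + 3410 × 0.307 = 8240 + 1047 = 9287
Net migration: 0–19 + 300 → 4755; 20–39 + 270 → 5353; 40–59 − 20 → 6246; 60–79 − 360 → 3053; 80+ − 170 → 9117
End of period: [4755, 5353, 6246, 3053, 9117]
Scenario A total after 3 periods: 28524
Scenario B projection —
Period 1.
Births: 10100 × 0.477 = 4818  |  3450 × 0.32 = 1104 → total 5922
20–39: 3650 × 0.957 = 3493
40–59: 10100 × 0.962 = 9716
60–79: 3450 × 0.948 = 3271
80+: 1800 × 0.933 + 4250 × 0.307 = 1679 + 1305 = 2984
Net migration: 0–19 + 300 → 6222; 20–39 + 270 → 3763; 40–59 − 20 → 9696; 60–79 − 360 → 2911; 80+ − 170 → 2814
End of period: [6222, 3763, 9696, 2911, 2814]
Period 2.
Births: 3763 × 0.477 = 1795  |  9696 × 0.32 = 3103 → total 4898
20–39: 6222 × 0.957 = 5954
40–59: 3763 × 0.962 = 3620
60–79: 9696 × 0.948 = 9192
80+: 2911 × 0.933 + 2814 × 0.307 = 2716 + 864 = 3580
Net migration: 0–19 + 300 → 5198; 20–39 + 270 → 6224; 40–59 − 20 → 3600; 60–79 − 360 → 8832; 80+ − 170 → 3410
End of period: [5198, 6224, 3600, 8832, 3410]
Period 3.
Births: 6224 × 0.477 = 2969  |  3600 × 0.32 = 1152 → total 4121
20–39: 5198 × 0.957 = 4974
40–59: 6224 × 0.962 = 5987
60–79: 3600 × 0.948 = 3413
80+: 8832 × 0.933 + 3410 × 0.307 = 8240 + 1047 = 9287
Net migration: 0–19 + 300 → 4421; 20–39 + 270 → 5244; 40–59 − 20 → 5967; 60–79 − 360 → 3053; 80+ − 170 → 9117
End of period: [4421, 5244, 5967, 3053, 9117]
Scenario B total after 3 periods: 27802
Difference B − A = 27802 − 28524 = -722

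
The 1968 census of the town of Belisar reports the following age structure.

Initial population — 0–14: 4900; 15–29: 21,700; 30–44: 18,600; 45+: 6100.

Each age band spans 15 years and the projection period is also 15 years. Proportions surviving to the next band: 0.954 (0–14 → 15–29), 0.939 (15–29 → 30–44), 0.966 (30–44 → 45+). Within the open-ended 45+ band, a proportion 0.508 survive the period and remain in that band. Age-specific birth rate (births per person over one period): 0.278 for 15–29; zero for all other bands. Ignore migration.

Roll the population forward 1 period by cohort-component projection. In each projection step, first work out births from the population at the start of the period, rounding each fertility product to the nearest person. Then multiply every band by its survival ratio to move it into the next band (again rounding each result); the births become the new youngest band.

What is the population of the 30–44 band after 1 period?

20376

Numbering the bands 1..4 from youngest to oldest:
Period 1.
Births: 21700 * 0.278 = 6033
Band 2: 4900 * 0.954 = 4675
Band 3: 21700 * 0.939 = 20376
Band 4: 18600 * 0.966 + 6100 * 0.508 = 17968 + 3099 = 21067
End of period: [6033, 4675, 20376, 21067]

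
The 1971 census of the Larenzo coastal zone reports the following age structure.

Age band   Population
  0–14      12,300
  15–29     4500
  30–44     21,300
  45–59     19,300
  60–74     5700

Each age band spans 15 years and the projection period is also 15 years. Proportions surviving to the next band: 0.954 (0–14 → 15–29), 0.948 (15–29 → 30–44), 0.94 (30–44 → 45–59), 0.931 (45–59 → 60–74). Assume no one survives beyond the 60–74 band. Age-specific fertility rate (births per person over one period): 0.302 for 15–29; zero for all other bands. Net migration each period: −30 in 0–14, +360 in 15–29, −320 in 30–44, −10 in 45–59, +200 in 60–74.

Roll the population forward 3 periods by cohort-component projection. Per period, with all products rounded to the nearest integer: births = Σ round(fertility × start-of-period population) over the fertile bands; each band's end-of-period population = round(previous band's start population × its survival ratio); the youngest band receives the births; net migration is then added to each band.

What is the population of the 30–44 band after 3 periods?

Numbering the bands 1..5 from youngest to oldest:
After projecting period 1:
Births: 4500 * 0.302 = 1359
Band 2: 12300 * 0.954 = 11734
Band 3: 4500 * 0.948 = 4266
Band 4: 21300 * 0.94 = 20022
Band 5: 19300 * 0.931 = 17968
Net migration: Band 1 − 30 → 1329; Band 2 + 360 → 12094; Band 3 − 320 → 3946; Band 4 − 10 → 20012; Band 5 + 200 → 18168
Population now: 0–14=1329, 15–29=12094, 30–44=3946, 45–59=20012, 60–74=18168
After projecting period 2:
Births: 12094 * 0.302 = 3652
Band 2: 1329 * 0.954 = 1268
Band 3: 12094 * 0.948 = 11465
Band 4: 3946 * 0.94 = 3709
Band 5: 20012 * 0.931 = 18631
Net migration: Band 1 − 30 → 3622; Band 2 + 360 → 1628; Band 3 − 320 → 11145; Band 4 − 10 → 3699; Band 5 + 200 → 18831
Population now: 0–14=3622, 15–29=1628, 30–44=11145, 45–59=3699, 60–74=18831
After projecting period 3:
Births: 1628 * 0.302 = 492
Band 2: 3622 * 0.954 = 3455
Band 3: 1628 * 0.948 = 1543
Band 4: 11145 * 0.94 = 10476
Band 5: 3699 * 0.931 = 3444
Net migration: Band 1 − 30 → 462; Band 2 + 360 → 3815; Band 3 − 320 → 1223; Band 4 − 10 → 10466; Band 5 + 200 → 3644
Population now: 0–14=462, 15–29=3815, 30–44=1223, 45–59=10466, 60–74=3644

1223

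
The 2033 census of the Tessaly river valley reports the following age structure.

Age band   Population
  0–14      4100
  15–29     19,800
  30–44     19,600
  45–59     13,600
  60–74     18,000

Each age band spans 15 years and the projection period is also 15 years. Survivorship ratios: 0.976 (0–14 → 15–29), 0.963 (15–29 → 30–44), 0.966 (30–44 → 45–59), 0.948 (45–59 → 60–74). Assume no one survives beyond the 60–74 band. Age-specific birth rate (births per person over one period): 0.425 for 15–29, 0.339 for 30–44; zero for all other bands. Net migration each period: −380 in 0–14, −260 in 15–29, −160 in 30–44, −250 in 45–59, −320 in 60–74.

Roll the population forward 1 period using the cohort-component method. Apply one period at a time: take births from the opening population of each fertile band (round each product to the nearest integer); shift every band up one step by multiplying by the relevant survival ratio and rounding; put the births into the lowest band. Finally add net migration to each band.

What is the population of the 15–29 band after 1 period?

3742

Let band 1 be 0–14 through band 5 = 60–74.
After projecting period 1:
Births: 19800 * 0.425 = 8415  |  19600 * 0.339 = 6644 — total 15059
Band 2: 4100 * 0.976 = 4002
Band 3: 19800 * 0.963 = 19067
Band 4: 19600 * 0.966 = 18934
Band 5: 13600 * 0.948 = 12893
Net migration: Band 1 − 380 → 14679; Band 2 − 260 → 3742; Band 3 − 160 → 18907; Band 4 − 250 → 18684; Band 5 − 320 → 12573
End of period: [14679, 3742, 18907, 18684, 12573]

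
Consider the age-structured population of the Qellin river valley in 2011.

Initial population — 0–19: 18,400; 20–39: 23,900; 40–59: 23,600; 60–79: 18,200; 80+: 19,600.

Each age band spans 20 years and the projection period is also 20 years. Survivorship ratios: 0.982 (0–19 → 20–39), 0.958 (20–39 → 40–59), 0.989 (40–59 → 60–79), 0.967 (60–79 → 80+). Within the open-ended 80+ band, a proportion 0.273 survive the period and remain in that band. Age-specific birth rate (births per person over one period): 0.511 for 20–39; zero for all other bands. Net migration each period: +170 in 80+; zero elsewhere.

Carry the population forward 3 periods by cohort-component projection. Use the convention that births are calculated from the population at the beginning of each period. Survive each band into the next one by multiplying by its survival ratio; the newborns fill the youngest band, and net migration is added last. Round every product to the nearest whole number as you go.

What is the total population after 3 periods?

After projecting period 1:
Births: 23900 × 0.511 = 12213
20–39: 18400 × 0.982 = 18069
40–59: 23900 × 0.958 = 22896
60–79: 23600 × 0.989 = 23340
80+: 18200 × 0.967 + 19600 × 0.273 = 17599 + 5351 = 22950
Net migration: 80+ + 170 → 23120
Population now: 0–19=12213, 20–39=18069, 40–59=22896, 60–79=23340, 80+=23120
After projecting period 2:
Births: 18069 × 0.511 = 9233
20–39: 12213 × 0.982 = 11993
40–59: 18069 × 0.958 = 17310
60–79: 22896 × 0.989 = 22644
80+: 23340 × 0.967 + 23120 × 0.273 = 22570 + 6312 = 28882
Net migration: 80+ + 170 → 29052
Population now: 0–19=9233, 20–39=11993, 40–59=17310, 60–79=22644, 80+=29052
After projecting period 3:
Births: 11993 × 0.511 = 6128
20–39: 9233 × 0.982 = 9067
40–59: 11993 × 0.958 = 11489
60–79: 17310 × 0.989 = 17120
80+: 22644 × 0.967 + 29052 × 0.273 = 21897 + 7931 = 29828
Net migration: 80+ + 170 → 29998
Population now: 0–19=6128, 20–39=9067, 40–59=11489, 60–79=17120, 80+=29998
Total after period 3: 6128 + 9067 + 11489 + 17120 + 29998 = 73802

73802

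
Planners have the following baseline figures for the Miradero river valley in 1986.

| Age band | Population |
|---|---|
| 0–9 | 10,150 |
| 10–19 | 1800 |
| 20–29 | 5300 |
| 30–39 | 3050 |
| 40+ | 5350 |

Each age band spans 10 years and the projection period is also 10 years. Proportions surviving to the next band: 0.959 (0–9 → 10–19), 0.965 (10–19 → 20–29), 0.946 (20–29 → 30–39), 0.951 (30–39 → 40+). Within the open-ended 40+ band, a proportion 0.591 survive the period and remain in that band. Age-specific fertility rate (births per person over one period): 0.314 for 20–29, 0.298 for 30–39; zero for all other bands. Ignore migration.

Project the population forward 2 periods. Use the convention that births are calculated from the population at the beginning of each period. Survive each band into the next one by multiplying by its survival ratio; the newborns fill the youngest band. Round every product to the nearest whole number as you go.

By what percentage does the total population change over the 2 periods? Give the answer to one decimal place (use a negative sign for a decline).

-6.8

Period 1.
Births: 5300 × 0.314 = 1664, 3050 × 0.298 = 909 ⇒ total 2573
10–19: 10150 × 0.959 = 9734
20–29: 1800 × 0.965 = 1737
30–39: 5300 × 0.946 = 5014
40+: 3050 × 0.951 + 5350 × 0.591 = 2901 + 3162 = 6063
Giving 2573 / 9734 / 1737 / 5014 / 6063.
Period 2.
Births: 1737 × 0.314 = 545, 5014 × 0.298 = 1494 ⇒ total 2039
10–19: 2573 × 0.959 = 2468
20–29: 9734 × 0.965 = 9393
30–39: 1737 × 0.946 = 1643
40+: 5014 × 0.951 + 6063 × 0.591 = 4768 + 3583 = 8351
Giving 2039 / 2468 / 9393 / 1643 / 8351.
Total: 25650 → 23894; change = -1756; percentage change = -6.8%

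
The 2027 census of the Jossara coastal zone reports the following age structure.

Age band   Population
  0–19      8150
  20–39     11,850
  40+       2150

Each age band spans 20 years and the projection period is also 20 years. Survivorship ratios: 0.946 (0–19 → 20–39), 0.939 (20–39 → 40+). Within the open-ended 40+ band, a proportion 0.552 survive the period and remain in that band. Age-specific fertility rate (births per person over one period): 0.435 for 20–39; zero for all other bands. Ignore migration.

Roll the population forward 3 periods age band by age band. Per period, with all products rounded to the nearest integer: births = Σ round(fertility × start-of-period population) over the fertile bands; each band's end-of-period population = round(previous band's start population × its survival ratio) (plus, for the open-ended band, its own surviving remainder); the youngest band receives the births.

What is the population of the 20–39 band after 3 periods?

3173

Let band 1 be 0–19 through band 3 = 40+.
After projecting period 1:
Births: 11850 × 0.435 = 5155
Band 2: 8150 × 0.946 = 7710
Band 3: 11850 × 0.939 + 2150 × 0.552 = 11127 + 1187 = 12314
Giving 5155 / 7710 / 12314.
After projecting period 2:
Births: 7710 × 0.435 = 3354
Band 2: 5155 × 0.946 = 4877
Band 3: 7710 × 0.939 + 12314 × 0.552 = 7240 + 6797 = 14037
Giving 3354 / 4877 / 14037.
After projecting period 3:
Births: 4877 × 0.435 = 2121
Band 2: 3354 × 0.946 = 3173
Band 3: 4877 × 0.939 + 14037 × 0.552 = 4580 + 7748 = 12328
Giving 2121 / 3173 / 12328.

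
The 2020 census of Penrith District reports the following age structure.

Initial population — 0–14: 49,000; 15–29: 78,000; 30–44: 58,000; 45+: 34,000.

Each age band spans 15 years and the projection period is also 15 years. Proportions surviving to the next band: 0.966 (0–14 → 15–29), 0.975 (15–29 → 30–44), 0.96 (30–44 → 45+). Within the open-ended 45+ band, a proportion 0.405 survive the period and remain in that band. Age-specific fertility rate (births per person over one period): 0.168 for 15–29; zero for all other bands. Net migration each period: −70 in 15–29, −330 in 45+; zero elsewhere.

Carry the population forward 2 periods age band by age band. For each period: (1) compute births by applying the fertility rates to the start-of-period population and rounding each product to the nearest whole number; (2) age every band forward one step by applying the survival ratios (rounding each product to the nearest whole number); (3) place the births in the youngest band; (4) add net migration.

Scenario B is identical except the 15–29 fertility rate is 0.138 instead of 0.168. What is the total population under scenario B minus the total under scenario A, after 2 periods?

[period 1]
Births: 78000 × 0.168 = 13104
15–29: 49000 × 0.966 = 47334
30–44: 78000 × 0.975 = 76050
45+: 58000 × 0.96 + 34000 × 0.405 = 55680 + 13770 = 69450
Net migration: 15–29 − 70 → 47264; 45+ − 330 → 69120
Population now: 0–14=13104, 15–29=47264, 30–44=76050, 45+=69120
[period 2]
Births: 47264 × 0.168 = 7940
15–29: 13104 × 0.966 = 12658
30–44: 47264 × 0.975 = 46082
45+: 76050 × 0.96 + 69120 × 0.405 = 73008 + 27994 = 101002
Net migration: 15–29 − 70 → 12588; 45+ − 330 → 100672
Population now: 0–14=7940, 15–29=12588, 30–44=46082, 45+=100672
Scenario A total after 2 periods: 167282
Scenario B projection —
[period 1]
Births: 78000 × 0.138 = 10764
15–29: 49000 × 0.966 = 47334
30–44: 78000 × 0.975 = 76050
45+: 58000 × 0.96 + 34000 × 0.405 = 55680 + 13770 = 69450
Net migration: 15–29 − 70 → 47264; 45+ − 330 → 69120
Population now: 0–14=10764, 15–29=47264, 30–44=76050, 45+=69120
[period 2]
Births: 47264 × 0.138 = 6522
15–29: 10764 × 0.966 = 10398
30–44: 47264 × 0.975 = 46082
45+: 76050 × 0.96 + 69120 × 0.405 = 73008 + 27994 = 101002
Net migration: 15–29 − 70 → 10328; 45+ − 330 → 100672
Population now: 0–14=6522, 15–29=10328, 30–44=46082, 45+=100672
Scenario B total after 2 periods: 163604
Difference B − A = 163604 − 167282 = -3678

-3678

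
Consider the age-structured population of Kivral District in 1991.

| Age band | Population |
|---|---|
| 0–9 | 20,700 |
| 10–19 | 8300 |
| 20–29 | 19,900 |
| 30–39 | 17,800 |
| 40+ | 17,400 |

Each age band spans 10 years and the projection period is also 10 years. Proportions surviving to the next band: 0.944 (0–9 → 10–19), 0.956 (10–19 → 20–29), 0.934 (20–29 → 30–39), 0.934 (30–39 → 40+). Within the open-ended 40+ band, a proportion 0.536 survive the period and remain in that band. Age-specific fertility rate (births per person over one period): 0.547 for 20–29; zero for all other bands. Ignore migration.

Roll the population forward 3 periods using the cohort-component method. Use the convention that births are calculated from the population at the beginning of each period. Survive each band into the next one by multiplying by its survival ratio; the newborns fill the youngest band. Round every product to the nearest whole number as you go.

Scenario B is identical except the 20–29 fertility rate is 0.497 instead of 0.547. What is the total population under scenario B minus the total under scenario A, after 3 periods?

-2207

Period 1:
Births: 19900 * 0.547 = 10885
10–19: 20700 * 0.944 = 19541
20–29: 8300 * 0.956 = 7935
30–39: 19900 * 0.934 = 18587
40+: 17800 * 0.934 + 17400 * 0.536 = 16625 + 9326 = 25951
Giving 10885 / 19541 / 7935 / 18587 / 25951.
Period 2:
Births: 7935 * 0.547 = 4340
10–19: 10885 * 0.944 = 10275
20–29: 19541 * 0.956 = 18681
30–39: 7935 * 0.934 = 7411
40+: 18587 * 0.934 + 25951 * 0.536 = 17360 + 13910 = 31270
Giving 4340 / 10275 / 18681 / 7411 / 31270.
Period 3:
Births: 18681 * 0.547 = 10219
10–19: 4340 * 0.944 = 4097
20–29: 10275 * 0.956 = 9823
30–39: 18681 * 0.934 = 17448
40+: 7411 * 0.934 + 31270 * 0.536 = 6922 + 16761 = 23683
Giving 10219 / 4097 / 9823 / 17448 / 23683.
Scenario A total after 3 periods: 65270
Scenario B projection —
Period 1:
Births: 19900 * 0.497 = 9890
10–19: 20700 * 0.944 = 19541
20–29: 8300 * 0.956 = 7935
30–39: 19900 * 0.934 = 18587
40+: 17800 * 0.934 + 17400 * 0.536 = 16625 + 9326 = 25951
Giving 9890 / 19541 / 7935 / 18587 / 25951.
Period 2:
Births: 7935 * 0.497 = 3944
10–19: 9890 * 0.944 = 9336
20–29: 19541 * 0.956 = 18681
30–39: 7935 * 0.934 = 7411
40+: 18587 * 0.934 + 25951 * 0.536 = 17360 + 13910 = 31270
Giving 3944 / 9336 / 18681 / 7411 / 31270.
Period 3:
Births: 18681 * 0.497 = 9284
10–19: 3944 * 0.944 = 3723
20–29: 9336 * 0.956 = 8925
30–39: 18681 * 0.934 = 17448
40+: 7411 * 0.934 + 31270 * 0.536 = 6922 + 16761 = 23683
Giving 9284 / 3723 / 8925 / 17448 / 23683.
Scenario B total after 3 periods: 63063
Difference B − A = 63063 − 65270 = -2207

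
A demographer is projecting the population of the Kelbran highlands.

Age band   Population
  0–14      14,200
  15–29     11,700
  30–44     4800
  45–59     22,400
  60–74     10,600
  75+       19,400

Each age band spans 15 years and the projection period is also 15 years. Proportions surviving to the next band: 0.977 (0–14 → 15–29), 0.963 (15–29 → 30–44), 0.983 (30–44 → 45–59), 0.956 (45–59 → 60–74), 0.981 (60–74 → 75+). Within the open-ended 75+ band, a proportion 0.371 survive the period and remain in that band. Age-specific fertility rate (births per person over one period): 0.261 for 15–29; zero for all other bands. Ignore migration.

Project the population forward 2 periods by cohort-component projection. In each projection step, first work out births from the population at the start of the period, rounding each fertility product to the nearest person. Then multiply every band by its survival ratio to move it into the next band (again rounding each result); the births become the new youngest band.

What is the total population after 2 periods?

63085

Period 1:
Births: 11700 × 0.261 = 3054
15–29: 14200 × 0.977 = 13873
30–44: 11700 × 0.963 = 11267
45–59: 4800 × 0.983 = 4718
60–74: 22400 × 0.956 = 21414
75+: 10600 × 0.981 + 19400 × 0.371 = 10399 + 7197 = 17596
→ [3054, 13873, 11267, 4718, 21414, 17596]
Period 2:
Births: 13873 × 0.261 = 3621
15–29: 3054 × 0.977 = 2984
30–44: 13873 × 0.963 = 13360
45–59: 11267 × 0.983 = 11075
60–74: 4718 × 0.956 = 4510
75+: 21414 × 0.981 + 17596 × 0.371 = 21007 + 6528 = 27535
→ [3621, 2984, 13360, 11075, 4510, 27535]
Total after period 2: 3621 + 2984 + 13360 + 11075 + 4510 + 27535 = 63085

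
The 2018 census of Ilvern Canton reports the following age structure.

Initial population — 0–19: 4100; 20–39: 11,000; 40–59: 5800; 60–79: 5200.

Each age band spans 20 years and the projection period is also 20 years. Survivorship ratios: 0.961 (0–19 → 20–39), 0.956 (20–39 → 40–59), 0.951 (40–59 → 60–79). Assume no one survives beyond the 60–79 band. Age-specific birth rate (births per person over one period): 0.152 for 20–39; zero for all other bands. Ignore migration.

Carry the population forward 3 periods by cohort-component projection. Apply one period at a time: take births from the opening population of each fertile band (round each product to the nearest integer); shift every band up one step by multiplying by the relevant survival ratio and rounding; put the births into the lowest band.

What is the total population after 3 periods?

5938

Call the groups 1 to 4, youngest first.
— Period 1 —
Births: 11000 × 0.152 = 1672
Group 2: 4100 × 0.961 = 3940
Group 3: 11000 × 0.956 = 10516
Group 4: 5800 × 0.951 = 5516
Giving 1672 / 3940 / 10516 / 5516.
— Period 2 —
Births: 3940 × 0.152 = 599
Group 2: 1672 × 0.961 = 1607
Group 3: 3940 × 0.956 = 3767
Group 4: 10516 × 0.951 = 10001
Giving 599 / 1607 / 3767 / 10001.
— Period 3 —
Births: 1607 × 0.152 = 244
Group 2: 599 × 0.961 = 576
Group 3: 1607 × 0.956 = 1536
Group 4: 3767 × 0.951 = 3582
Giving 244 / 576 / 1536 / 3582.
Total after period 3: 244 + 576 + 1536 + 3582 = 5938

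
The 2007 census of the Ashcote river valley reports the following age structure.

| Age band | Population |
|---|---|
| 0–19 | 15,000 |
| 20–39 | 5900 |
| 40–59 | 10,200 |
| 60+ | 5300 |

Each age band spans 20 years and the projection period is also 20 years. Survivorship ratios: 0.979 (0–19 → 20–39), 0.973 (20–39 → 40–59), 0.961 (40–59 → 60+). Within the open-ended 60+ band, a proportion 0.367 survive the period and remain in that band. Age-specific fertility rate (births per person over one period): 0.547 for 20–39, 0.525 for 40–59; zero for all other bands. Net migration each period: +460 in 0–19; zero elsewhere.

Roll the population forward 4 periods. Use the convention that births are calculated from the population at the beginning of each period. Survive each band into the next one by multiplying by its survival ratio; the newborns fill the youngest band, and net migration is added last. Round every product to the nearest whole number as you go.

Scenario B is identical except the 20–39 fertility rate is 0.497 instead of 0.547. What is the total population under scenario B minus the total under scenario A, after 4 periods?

-2613

— Period 1 —
Births: 5900 * 0.547 = 3227, 10200 * 0.525 = 5355 ⇒ total 8582
20–39: 15000 * 0.979 = 14685
40–59: 5900 * 0.973 = 5741
60+: 10200 * 0.961 + 5300 * 0.367 = 9802 + 1945 = 11747
Net migration: 0–19 + 460 → 9042
Giving 9042 / 14685 / 5741 / 11747.
— Period 2 —
Births: 14685 * 0.547 = 8033, 5741 * 0.525 = 3014 ⇒ total 11047
20–39: 9042 * 0.979 = 8852
40–59: 14685 * 0.973 = 14289
60+: 5741 * 0.961 + 11747 * 0.367 = 5517 + 4311 = 9828
Net migration: 0–19 + 460 → 11507
Giving 11507 / 8852 / 14289 / 9828.
— Period 3 —
Births: 8852 * 0.547 = 4842, 14289 * 0.525 = 7502 ⇒ total 12344
20–39: 11507 * 0.979 = 11265
40–59: 8852 * 0.973 = 8613
60+: 14289 * 0.961 + 9828 * 0.367 = 13732 + 3607 = 17339
Net migration: 0–19 + 460 → 12804
Giving 12804 / 11265 / 8613 / 17339.
— Period 4 —
Births: 11265 * 0.547 = 6162, 8613 * 0.525 = 4522 ⇒ total 10684
20–39: 12804 * 0.979 = 12535
40–59: 11265 * 0.973 = 10961
60+: 8613 * 0.961 + 17339 * 0.367 = 8277 + 6363 = 14640
Net migration: 0–19 + 460 → 11144
Giving 11144 / 12535 / 10961 / 14640.
Scenario A total after 4 periods: 49280
Scenario B projection —
— Period 1 —
Births: 5900 * 0.497 = 2932, 10200 * 0.525 = 5355 ⇒ total 8287
20–39: 15000 * 0.979 = 14685
40–59: 5900 * 0.973 = 5741
60+: 10200 * 0.961 + 5300 * 0.367 = 9802 + 1945 = 11747
Net migration: 0–19 + 460 → 8747
Giving 8747 / 14685 / 5741 / 11747.
— Period 2 —
Births: 14685 * 0.497 = 7298, 5741 * 0.525 = 3014 ⇒ total 10312
20–39: 8747 * 0.979 = 8563
40–59: 14685 * 0.973 = 14289
60+: 5741 * 0.961 + 11747 * 0.367 = 5517 + 4311 = 9828
Net migration: 0–19 + 460 → 10772
Giving 10772 / 8563 / 14289 / 9828.
— Period 3 —
Births: 8563 * 0.497 = 4256, 14289 * 0.525 = 7502 ⇒ total 11758
20–39: 10772 * 0.979 = 10546
40–59: 8563 * 0.973 = 8332
60+: 14289 * 0.961 + 9828 * 0.367 = 13732 + 3607 = 17339
Net migration: 0–19 + 460 → 12218
Giving 12218 / 10546 / 8332 / 17339.
— Period 4 —
Births: 10546 * 0.497 = 5241, 8332 * 0.525 = 4374 ⇒ total 9615
20–39: 12218 * 0.979 = 11961
40–59: 10546 * 0.973 = 10261
60+: 8332 * 0.961 + 17339 * 0.367 = 8007 + 6363 = 14370
Net migration: 0–19 + 460 → 10075
Giving 10075 / 11961 / 10261 / 14370.
Scenario B total after 4 periods: 46667
Difference B − A = 46667 − 49280 = -2613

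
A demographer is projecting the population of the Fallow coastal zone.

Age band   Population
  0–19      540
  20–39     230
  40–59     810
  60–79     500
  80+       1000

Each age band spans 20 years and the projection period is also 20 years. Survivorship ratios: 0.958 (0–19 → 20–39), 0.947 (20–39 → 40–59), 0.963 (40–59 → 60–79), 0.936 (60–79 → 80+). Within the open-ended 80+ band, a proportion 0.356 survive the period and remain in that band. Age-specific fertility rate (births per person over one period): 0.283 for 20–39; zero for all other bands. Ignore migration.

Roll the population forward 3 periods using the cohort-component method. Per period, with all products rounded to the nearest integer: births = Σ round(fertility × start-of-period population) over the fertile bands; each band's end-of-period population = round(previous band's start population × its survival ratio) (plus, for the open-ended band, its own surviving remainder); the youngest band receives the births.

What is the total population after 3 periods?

Period 1:
Births: 230 × 0.283 = 65
20–39: 540 × 0.958 = 517
40–59: 230 × 0.947 = 218
60–79: 810 × 0.963 = 780
80+: 500 × 0.936 + 1000 × 0.356 = 468 + 356 = 824
Population now: 0–19=65, 20–39=517, 40–59=218, 60–79=780, 80+=824
Period 2:
Births: 517 × 0.283 = 146
20–39: 65 × 0.958 = 62
40–59: 517 × 0.947 = 490
60–79: 218 × 0.963 = 210
80+: 780 × 0.936 + 824 × 0.356 = 730 + 293 = 1023
Population now: 0–19=146, 20–39=62, 40–59=490, 60–79=210, 80+=1023
Period 3:
Births: 62 × 0.283 = 18
20–39: 146 × 0.958 = 140
40–59: 62 × 0.947 = 59
60–79: 490 × 0.963 = 472
80+: 210 × 0.936 + 1023 × 0.356 = 197 + 364 = 561
Population now: 0–19=18, 20–39=140, 40–59=59, 60–79=472, 80+=561
Total after period 3: 18 + 140 + 59 + 472 + 561 = 1250

1250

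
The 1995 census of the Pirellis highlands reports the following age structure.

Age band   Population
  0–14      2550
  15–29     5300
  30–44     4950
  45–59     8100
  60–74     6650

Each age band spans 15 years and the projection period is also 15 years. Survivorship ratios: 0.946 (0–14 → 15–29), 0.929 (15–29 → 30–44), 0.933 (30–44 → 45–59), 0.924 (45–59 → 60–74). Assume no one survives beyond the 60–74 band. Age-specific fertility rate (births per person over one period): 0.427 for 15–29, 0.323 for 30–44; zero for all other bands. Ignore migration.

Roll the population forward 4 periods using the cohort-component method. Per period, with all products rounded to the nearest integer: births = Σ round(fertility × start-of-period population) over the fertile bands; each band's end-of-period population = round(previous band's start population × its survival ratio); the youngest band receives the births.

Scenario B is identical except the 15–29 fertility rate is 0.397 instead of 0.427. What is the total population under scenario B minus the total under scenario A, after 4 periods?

-502

Numbering the bands 1..5 from youngest to oldest:
Period 1.
Births: 5300 × 0.427 = 2263  |  4950 × 0.323 = 1599 ⇒ total 3862
Band 2: 2550 × 0.946 = 2412
Band 3: 5300 × 0.929 = 4924
Band 4: 4950 × 0.933 = 4618
Band 5: 8100 × 0.924 = 7484
→ [3862, 2412, 4924, 4618, 7484]
Period 2.
Births: 2412 × 0.427 = 1030  |  4924 × 0.323 = 1590 ⇒ total 2620
Band 2: 3862 × 0.946 = 3653
Band 3: 2412 × 0.929 = 2241
Band 4: 4924 × 0.933 = 4594
Band 5: 4618 × 0.924 = 4267
→ [2620, 3653, 2241, 4594, 4267]
Period 3.
Births: 3653 × 0.427 = 1560  |  2241 × 0.323 = 724 ⇒ total 2284
Band 2: 2620 × 0.946 = 2479
Band 3: 3653 × 0.929 = 3394
Band 4: 2241 × 0.933 = 2091
Band 5: 4594 × 0.924 = 4245
→ [2284, 2479, 3394, 2091, 4245]
Period 4.
Births: 2479 × 0.427 = 1059  |  3394 × 0.323 = 1096 ⇒ total 2155
Band 2: 2284 × 0.946 = 2161
Band 3: 2479 × 0.929 = 2303
Band 4: 3394 × 0.933 = 3167
Band 5: 2091 × 0.924 = 1932
→ [2155, 2161, 2303, 3167, 1932]
Scenario A total after 4 periods: 11718
Scenario B projection —
Period 1.
Births: 5300 × 0.397 = 2104  |  4950 × 0.323 = 1599 ⇒ total 3703
Band 2: 2550 × 0.946 = 2412
Band 3: 5300 × 0.929 = 4924
Band 4: 4950 × 0.933 = 4618
Band 5: 8100 × 0.924 = 7484
→ [3703, 2412, 4924, 4618, 7484]
Period 2.
Births: 2412 × 0.397 = 958  |  4924 × 0.323 = 1590 ⇒ total 2548
Band 2: 3703 × 0.946 = 3503
Band 3: 2412 × 0.929 = 2241
Band 4: 4924 × 0.933 = 4594
Band 5: 4618 × 0.924 = 4267
→ [2548, 3503, 2241, 4594, 4267]
Period 3.
Births: 3503 × 0.397 = 1391  |  2241 × 0.323 = 724 ⇒ total 2115
Band 2: 2548 × 0.946 = 2410
Band 3: 3503 × 0.929 = 3254
Band 4: 2241 × 0.933 = 2091
Band 5: 4594 × 0.924 = 4245
→ [2115, 2410, 3254, 2091, 4245]
Period 4.
Births: 2410 × 0.397 = 957  |  3254 × 0.323 = 1051 ⇒ total 2008
Band 2: 2115 × 0.946 = 2001
Band 3: 2410 × 0.929 = 2239
Band 4: 3254 × 0.933 = 3036
Band 5: 2091 × 0.924 = 1932
→ [2008, 2001, 2239, 3036, 1932]
Scenario B total after 4 periods: 11216
Difference B − A = 11216 − 11718 = -502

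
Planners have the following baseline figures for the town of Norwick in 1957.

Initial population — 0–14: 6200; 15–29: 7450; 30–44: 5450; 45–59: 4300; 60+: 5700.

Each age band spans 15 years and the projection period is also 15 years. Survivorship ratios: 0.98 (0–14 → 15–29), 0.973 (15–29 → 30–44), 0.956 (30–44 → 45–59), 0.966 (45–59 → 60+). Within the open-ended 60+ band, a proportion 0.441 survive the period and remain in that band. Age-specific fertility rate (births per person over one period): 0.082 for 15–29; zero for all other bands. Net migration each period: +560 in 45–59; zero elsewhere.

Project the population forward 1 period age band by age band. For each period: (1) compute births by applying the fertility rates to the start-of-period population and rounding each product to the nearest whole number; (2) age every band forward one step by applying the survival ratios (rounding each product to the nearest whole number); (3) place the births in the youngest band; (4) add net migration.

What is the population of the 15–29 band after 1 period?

Call the bands 1 to 5, youngest first.
— Period 1 —
Births: 7450 * 0.082 = 611
Band 2: 6200 * 0.98 = 6076
Band 3: 7450 * 0.973 = 7249
Band 4: 5450 * 0.956 = 5210
Band 5: 4300 * 0.966 + 5700 * 0.441 = 4154 + 2514 = 6668
Net migration: Band 4 + 560 → 5770
End of period: [611, 6076, 7249, 5770, 6668]

6076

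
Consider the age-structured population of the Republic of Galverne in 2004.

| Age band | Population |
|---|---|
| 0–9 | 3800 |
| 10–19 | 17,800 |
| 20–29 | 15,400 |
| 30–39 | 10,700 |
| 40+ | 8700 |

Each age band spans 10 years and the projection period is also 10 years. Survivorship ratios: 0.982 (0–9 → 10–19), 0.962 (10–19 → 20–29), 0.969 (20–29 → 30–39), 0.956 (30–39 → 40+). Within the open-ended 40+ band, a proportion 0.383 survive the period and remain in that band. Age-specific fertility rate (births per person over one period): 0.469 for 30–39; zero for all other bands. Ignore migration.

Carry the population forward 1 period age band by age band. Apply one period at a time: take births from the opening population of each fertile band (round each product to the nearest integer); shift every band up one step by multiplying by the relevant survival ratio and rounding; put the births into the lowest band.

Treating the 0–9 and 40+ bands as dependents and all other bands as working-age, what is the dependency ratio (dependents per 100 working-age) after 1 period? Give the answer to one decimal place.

51.9

— Period 1 —
Births: 10700 * 0.469 = 5018
10–19: 3800 * 0.982 = 3732
20–29: 17800 * 0.962 = 17124
30–39: 15400 * 0.969 = 14923
40+: 10700 * 0.956 + 8700 * 0.383 = 10229 + 3332 = 13561
→ [5018, 3732, 17124, 14923, 13561]
Dependents (band 0–9 + band 40+) = 5018 + 13561 = 18579; working-age = 35779; ratio = 18579/35779 × 100 = 51.9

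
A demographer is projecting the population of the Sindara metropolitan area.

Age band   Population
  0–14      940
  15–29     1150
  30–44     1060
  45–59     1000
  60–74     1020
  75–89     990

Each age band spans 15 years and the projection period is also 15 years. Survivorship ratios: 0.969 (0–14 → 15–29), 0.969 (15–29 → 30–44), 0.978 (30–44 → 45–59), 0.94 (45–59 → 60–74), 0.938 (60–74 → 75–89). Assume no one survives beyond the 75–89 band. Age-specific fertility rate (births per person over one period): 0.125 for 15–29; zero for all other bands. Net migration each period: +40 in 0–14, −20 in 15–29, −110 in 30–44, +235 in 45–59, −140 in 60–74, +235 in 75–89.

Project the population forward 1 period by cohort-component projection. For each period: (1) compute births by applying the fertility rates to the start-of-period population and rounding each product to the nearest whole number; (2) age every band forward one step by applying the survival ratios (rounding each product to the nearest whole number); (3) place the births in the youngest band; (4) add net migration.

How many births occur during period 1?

Call the groups 1 to 6, youngest first.
Period 1:
Births: 1150 * 0.125 = 144
Group 2: 940 * 0.969 = 911
Group 3: 1150 * 0.969 = 1114
Group 4: 1060 * 0.978 = 1037
Group 5: 1000 * 0.94 = 940
Group 6: 1020 * 0.938 = 957
Net migration: Group 1 + 40 → 184; Group 2 − 20 → 891; Group 3 − 110 → 1004; Group 4 + 235 → 1272; Group 5 − 140 → 800; Group 6 + 235 → 1192
End of period: [184, 891, 1004, 1272, 800, 1192]

144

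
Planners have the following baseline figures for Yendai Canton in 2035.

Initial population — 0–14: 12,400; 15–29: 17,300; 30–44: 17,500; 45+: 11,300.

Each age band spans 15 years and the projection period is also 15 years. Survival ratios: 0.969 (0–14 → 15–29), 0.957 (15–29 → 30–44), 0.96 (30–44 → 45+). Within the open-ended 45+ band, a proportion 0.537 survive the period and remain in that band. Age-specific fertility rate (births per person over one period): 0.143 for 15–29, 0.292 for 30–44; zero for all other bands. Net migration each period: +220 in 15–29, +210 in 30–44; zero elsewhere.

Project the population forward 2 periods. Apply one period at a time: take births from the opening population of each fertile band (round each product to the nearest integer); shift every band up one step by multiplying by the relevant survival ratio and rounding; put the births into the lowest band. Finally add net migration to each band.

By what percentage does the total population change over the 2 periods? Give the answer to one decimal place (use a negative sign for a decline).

— Period 1 —
Births: 17300 × 0.143 = 2474  |  17500 × 0.292 = 5110 → total 7584
15–29: 12400 × 0.969 = 12016
30–44: 17300 × 0.957 = 16556
45+: 17500 × 0.96 + 11300 × 0.537 = 16800 + 6068 = 22868
Net migration: 15–29 + 220 → 12236; 30–44 + 210 → 16766
→ [7584, 12236, 16766, 22868]
— Period 2 —
Births: 12236 × 0.143 = 1750  |  16766 × 0.292 = 4896 → total 6646
15–29: 7584 × 0.969 = 7349
30–44: 12236 × 0.957 = 11710
45+: 16766 × 0.96 + 22868 × 0.537 = 16095 + 12280 = 28375
Net migration: 15–29 + 220 → 7569; 30–44 + 210 → 11920
→ [6646, 7569, 11920, 28375]
Total: 58500 → 54510; change = -3990; percentage change = -6.8%

-6.8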